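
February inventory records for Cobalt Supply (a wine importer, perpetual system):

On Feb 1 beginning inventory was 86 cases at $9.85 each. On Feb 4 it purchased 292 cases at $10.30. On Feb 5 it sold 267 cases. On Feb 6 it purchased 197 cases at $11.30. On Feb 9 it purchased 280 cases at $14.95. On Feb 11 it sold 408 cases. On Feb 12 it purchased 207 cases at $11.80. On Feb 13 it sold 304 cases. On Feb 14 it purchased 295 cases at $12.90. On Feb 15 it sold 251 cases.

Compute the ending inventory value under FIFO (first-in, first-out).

Ending inventory = $1,638.30

Feb 5, 267 sold [FIFO — oldest first]: 86 @ $9.85 + 181 @ $10.30 = $2,711.40
Feb 11, 408 sold [FIFO — oldest first]: 111 @ $10.30 + 197 @ $11.30 + 100 @ $14.95 = $4,864.40
Feb 13, 304 sold [FIFO — oldest first]: 180 @ $14.95 + 124 @ $11.80 = $4,154.20
Feb 15, 251 sold [FIFO — oldest first]: 83 @ $11.80 + 168 @ $12.90 = $3,146.60
Total COGS = $2,711.40 + $4,864.40 + $4,154.20 + $3,146.60 = $14,876.60
Ending inventory: 127 @ $12.90 = $1,638.30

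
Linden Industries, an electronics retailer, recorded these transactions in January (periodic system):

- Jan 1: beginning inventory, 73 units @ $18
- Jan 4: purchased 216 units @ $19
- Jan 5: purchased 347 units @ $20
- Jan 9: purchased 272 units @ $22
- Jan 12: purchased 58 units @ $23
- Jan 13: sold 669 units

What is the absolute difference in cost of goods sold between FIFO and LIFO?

FIFO COGS: 73 @ $18 + 216 @ $19 + 347 @ $20 + 33 @ $22 = $13,084
LIFO COGS: 58 @ $23 + 272 @ $22 + 339 @ $20 = $14,098
Difference = |$13,084 − $14,098| = $1,014

$1,014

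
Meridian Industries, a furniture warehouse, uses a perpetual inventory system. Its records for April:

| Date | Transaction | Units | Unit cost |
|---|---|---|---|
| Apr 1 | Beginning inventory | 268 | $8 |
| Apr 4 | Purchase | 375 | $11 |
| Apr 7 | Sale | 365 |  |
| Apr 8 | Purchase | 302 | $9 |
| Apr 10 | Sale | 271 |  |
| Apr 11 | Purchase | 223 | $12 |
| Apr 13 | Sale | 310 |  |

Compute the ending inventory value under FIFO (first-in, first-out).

Apr 7, 365 sold [FIFO — oldest first]: 268 @ $8 + 97 @ $11 = $3,211
Apr 10, 271 sold [FIFO — oldest first]: 271 @ $11 = $2,981
Apr 13, 310 sold [FIFO — oldest first]: 7 @ $11 + 302 @ $9 + 1 @ $12 = $2,807
Total COGS = $3,211 + $2,981 + $2,807 = $8,999
Ending inventory: 222 @ $12 = $2,664
Check: goods available $11,663 = COGS $8,999 + ending $2,664

Ending inventory = $2,664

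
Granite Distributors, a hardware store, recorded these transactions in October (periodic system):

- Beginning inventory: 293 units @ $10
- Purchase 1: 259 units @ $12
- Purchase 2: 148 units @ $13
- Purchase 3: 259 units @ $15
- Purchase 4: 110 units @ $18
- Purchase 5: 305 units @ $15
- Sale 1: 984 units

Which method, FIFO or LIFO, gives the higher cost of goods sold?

LIFO

FIFO COGS: 293 @ $10 + 259 @ $12 + 148 @ $13 + 259 @ $15 + 25 @ $18 = $12,297
LIFO COGS: 305 @ $15 + 110 @ $18 + 259 @ $15 + 148 @ $13 + 162 @ $12 = $14,308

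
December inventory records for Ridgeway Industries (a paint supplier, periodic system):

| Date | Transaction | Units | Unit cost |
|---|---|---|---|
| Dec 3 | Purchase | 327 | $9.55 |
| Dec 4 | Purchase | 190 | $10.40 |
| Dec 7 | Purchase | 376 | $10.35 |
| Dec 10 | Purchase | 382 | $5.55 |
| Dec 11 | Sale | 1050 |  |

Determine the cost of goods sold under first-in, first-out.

Dec 11, 1050 sold [FIFO — oldest first]: 327 @ $9.55 + 190 @ $10.40 + 376 @ $10.35 + 157 @ $5.55 = $9,861.80
Ending inventory: 225 @ $5.55 = $1,248.75
Check: goods available $11,110.55 = COGS $9,861.80 + ending $1,248.75

COGS = $9,861.80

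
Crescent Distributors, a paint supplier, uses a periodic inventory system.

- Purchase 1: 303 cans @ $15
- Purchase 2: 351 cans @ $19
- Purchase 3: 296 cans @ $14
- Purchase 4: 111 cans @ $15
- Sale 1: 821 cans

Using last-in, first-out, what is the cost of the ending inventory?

Sale 1 (821) [LIFO — newest first]: 111 @ $15 + 296 @ $14 + 351 @ $19 + 63 @ $15 = $13,423
Ending inventory: 240 @ $15 = $3,600

Ending inventory = $3,600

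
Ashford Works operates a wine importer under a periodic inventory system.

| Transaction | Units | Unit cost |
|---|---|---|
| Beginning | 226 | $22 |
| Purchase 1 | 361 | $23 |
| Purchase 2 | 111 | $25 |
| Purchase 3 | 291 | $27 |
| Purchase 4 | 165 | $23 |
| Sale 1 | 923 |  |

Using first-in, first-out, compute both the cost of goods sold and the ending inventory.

Sale 1 (923) [FIFO — oldest first]: 226 @ $22 + 361 @ $23 + 111 @ $25 + 225 @ $27 = $22,125
Ending inventory: 66 @ $27 + 165 @ $23 = $5,577
Check: goods available $27,702 = COGS $22,125 + ending $5,577

COGS = $22,125; ending inventory = $5,577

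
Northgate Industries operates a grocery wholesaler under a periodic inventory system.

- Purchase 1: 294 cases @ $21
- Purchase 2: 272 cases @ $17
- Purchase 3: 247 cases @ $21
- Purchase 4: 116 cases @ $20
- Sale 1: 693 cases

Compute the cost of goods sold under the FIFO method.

COGS = $13,465

Sale 1 (693) [FIFO — oldest first]: 294 @ $21 + 272 @ $17 + 127 @ $21 = $13,465
Ending inventory: 120 @ $21 + 116 @ $20 = $4,840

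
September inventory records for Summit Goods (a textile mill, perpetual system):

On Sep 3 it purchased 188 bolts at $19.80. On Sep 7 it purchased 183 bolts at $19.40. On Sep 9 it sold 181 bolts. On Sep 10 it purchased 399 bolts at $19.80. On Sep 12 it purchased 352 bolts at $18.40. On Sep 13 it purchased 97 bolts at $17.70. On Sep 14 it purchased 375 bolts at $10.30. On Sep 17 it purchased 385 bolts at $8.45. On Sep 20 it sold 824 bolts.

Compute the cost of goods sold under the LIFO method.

Sep 9, 181 sold [LIFO — newest first]: 181 @ $19.40 = $3,511.40
Sep 20, 824 sold [LIFO — newest first]: 385 @ $8.45 + 375 @ $10.30 + 64 @ $17.70 = $8,248.55
Total COGS = $3,511.40 + $8,248.55 = $11,759.95
Ending inventory: 188 @ $19.80 + 2 @ $19.40 + 399 @ $19.80 + 352 @ $18.40 + 33 @ $17.70 = $18,722.30

COGS = $11,759.95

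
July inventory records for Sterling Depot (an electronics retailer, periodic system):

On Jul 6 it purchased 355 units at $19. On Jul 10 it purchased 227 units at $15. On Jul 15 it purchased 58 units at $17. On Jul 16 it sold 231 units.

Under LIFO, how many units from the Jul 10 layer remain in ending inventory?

54

Jul 16, 231 sold [LIFO — newest first]: 58 @ $17 + 173 @ $15 = $3,581
Ending inventory: 355 @ $19 + 54 @ $15 = $7,555
Check: goods available $11,136 = COGS $3,581 + ending $7,555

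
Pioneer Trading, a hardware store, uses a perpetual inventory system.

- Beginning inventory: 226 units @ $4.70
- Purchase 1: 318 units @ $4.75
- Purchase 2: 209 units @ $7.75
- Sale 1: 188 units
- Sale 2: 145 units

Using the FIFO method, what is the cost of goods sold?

Sale 1 (188) [FIFO — oldest first]: 188 @ $4.70 = $883.60
Sale 2 (145) [FIFO — oldest first]: 38 @ $4.70 + 107 @ $4.75 = $686.85
Total COGS = $883.60 + $686.85 = $1,570.45
Ending inventory: 211 @ $4.75 + 209 @ $7.75 = $2,622.00
Check: goods available $4,192.45 = COGS $1,570.45 + ending $2,622.00

COGS = $1,570.45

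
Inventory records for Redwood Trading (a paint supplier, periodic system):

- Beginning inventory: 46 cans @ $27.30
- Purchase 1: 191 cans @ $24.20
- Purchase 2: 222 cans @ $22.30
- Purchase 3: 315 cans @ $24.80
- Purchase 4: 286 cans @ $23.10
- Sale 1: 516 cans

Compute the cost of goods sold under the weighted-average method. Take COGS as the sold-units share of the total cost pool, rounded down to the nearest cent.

Sale 1, sell 516: 516/1060 × $25,247.20 → $12,290.14
Ending inventory (cost pool remaining) = $12,957.06

COGS = $12,290.14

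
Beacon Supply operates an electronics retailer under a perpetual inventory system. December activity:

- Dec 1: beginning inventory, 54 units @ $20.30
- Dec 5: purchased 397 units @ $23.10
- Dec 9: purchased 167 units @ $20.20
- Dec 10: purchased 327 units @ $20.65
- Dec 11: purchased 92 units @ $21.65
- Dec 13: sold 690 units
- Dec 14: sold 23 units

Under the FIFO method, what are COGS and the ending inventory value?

Dec 13, 690 sold [FIFO — oldest first]: 54 @ $20.30 + 397 @ $23.10 + 167 @ $20.20 + 72 @ $20.65 = $15,127.10
Dec 14, 23 sold [FIFO — oldest first]: 23 @ $20.65 = $474.95
Total COGS = $15,127.10 + $474.95 = $15,602.05
Ending inventory: 232 @ $20.65 + 92 @ $21.65 = $6,782.60

COGS = $15,602.05; ending inventory = $6,782.60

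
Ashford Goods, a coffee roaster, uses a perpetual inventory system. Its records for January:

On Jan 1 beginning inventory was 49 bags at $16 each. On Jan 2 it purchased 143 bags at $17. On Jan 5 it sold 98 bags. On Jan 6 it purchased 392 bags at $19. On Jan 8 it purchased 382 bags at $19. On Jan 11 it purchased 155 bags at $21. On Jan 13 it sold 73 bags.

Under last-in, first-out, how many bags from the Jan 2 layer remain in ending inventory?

45

Jan 5, 98 sold [LIFO — newest first]: 98 @ $17 = $1,666
Jan 13, 73 sold [LIFO — newest first]: 73 @ $21 = $1,533
Total COGS = $1,666 + $1,533 = $3,199
Ending inventory: 49 @ $16 + 45 @ $17 + 392 @ $19 + 382 @ $19 + 82 @ $21 = $17,977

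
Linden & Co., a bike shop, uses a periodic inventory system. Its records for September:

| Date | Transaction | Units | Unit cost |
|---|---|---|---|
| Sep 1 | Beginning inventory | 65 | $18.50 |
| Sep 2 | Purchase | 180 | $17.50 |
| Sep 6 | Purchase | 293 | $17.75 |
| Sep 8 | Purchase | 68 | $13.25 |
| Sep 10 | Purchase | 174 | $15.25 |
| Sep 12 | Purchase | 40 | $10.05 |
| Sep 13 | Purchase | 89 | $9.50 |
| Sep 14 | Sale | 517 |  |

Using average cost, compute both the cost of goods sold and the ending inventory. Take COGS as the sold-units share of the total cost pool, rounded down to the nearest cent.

Sep 14, sell 517: 517/909 × $14,355.25 → $8,164.64
Ending inventory (cost pool remaining) = $6,190.61

COGS = $8,164.64; ending inventory = $6,190.61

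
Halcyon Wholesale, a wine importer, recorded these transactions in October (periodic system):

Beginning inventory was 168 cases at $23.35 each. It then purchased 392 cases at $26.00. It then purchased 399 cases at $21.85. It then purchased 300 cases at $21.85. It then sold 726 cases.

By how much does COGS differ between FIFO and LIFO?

$1,766.75

FIFO COGS: 168 @ $23.35 + 392 @ $26.00 + 166 @ $21.85 = $17,741.90
LIFO COGS: 300 @ $21.85 + 399 @ $21.85 + 27 @ $26.00 = $15,975.15
Difference = |$17,741.90 − $15,975.15| = $1,766.75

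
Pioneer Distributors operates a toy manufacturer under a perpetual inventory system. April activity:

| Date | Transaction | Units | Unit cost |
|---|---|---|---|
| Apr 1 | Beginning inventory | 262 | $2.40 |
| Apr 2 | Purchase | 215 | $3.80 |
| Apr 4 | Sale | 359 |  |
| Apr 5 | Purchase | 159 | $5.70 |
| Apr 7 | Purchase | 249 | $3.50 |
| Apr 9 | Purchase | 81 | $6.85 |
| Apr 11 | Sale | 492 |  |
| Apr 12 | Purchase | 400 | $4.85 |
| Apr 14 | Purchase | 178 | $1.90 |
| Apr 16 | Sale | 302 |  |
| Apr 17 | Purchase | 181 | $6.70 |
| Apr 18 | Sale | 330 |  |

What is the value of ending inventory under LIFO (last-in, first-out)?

Apr 4, 359 sold [LIFO — newest first]: 215 @ $3.80 + 144 @ $2.40 = $1,162.60
Apr 11, 492 sold [LIFO — newest first]: 81 @ $6.85 + 249 @ $3.50 + 159 @ $5.70 + 3 @ $2.40 = $2,339.85
Apr 16, 302 sold [LIFO — newest first]: 178 @ $1.90 + 124 @ $4.85 = $939.60
Apr 18, 330 sold [LIFO — newest first]: 181 @ $6.70 + 149 @ $4.85 = $1,935.35
Total COGS = $1,162.60 + $2,339.85 + $939.60 + $1,935.35 = $6,377.40
Ending inventory: 115 @ $2.40 + 127 @ $4.85 = $891.95

Ending inventory = $891.95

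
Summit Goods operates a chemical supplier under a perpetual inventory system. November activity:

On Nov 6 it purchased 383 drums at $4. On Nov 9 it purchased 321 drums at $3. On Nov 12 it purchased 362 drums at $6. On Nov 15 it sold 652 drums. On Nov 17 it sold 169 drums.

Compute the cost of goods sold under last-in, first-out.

COGS = $3,687

Nov 15, 652 sold [LIFO — newest first]: 362 @ $6 + 290 @ $3 = $3,042
Nov 17, 169 sold [LIFO — newest first]: 31 @ $3 + 138 @ $4 = $645
Total COGS = $3,042 + $645 = $3,687
Ending inventory: 245 @ $4 = $980
Check: goods available $4,667 = COGS $3,687 + ending $980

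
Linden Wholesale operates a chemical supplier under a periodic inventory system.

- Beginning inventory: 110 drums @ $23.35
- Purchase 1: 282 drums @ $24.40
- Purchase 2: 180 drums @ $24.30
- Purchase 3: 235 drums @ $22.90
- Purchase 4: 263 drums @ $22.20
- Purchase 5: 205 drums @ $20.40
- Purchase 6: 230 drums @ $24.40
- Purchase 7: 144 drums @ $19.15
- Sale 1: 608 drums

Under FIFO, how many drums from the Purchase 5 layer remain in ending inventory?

Sale 1 (608) [FIFO — oldest first]: 110 @ $23.35 + 282 @ $24.40 + 180 @ $24.30 + 36 @ $22.90 = $14,647.70
Ending inventory: 199 @ $22.90 + 263 @ $22.20 + 205 @ $20.40 + 230 @ $24.40 + 144 @ $19.15 = $22,947.30

205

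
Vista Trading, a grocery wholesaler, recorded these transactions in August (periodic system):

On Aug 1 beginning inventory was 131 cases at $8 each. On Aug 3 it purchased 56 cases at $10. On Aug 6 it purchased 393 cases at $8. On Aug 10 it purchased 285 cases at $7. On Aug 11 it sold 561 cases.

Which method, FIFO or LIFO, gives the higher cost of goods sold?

FIFO

FIFO COGS: 131 @ $8 + 56 @ $10 + 374 @ $8 = $4,600
LIFO COGS: 285 @ $7 + 276 @ $8 = $4,203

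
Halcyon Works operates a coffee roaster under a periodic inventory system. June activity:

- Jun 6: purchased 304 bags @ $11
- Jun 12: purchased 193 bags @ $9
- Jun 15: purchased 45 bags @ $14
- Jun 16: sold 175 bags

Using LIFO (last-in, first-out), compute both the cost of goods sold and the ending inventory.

COGS = $1,800; ending inventory = $3,911

Jun 16, 175 sold [LIFO — newest first]: 45 @ $14 + 130 @ $9 = $1,800
Ending inventory: 304 @ $11 + 63 @ $9 = $3,911
Check: goods available $5,711 = COGS $1,800 + ending $3,911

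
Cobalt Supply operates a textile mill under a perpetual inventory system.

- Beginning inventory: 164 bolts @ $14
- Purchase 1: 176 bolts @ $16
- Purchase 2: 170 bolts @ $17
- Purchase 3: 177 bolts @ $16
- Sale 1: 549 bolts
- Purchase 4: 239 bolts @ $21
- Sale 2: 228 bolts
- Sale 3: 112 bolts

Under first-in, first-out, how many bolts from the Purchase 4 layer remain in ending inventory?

37

Sale 1 (549) [FIFO — oldest first]: 164 @ $14 + 176 @ $16 + 170 @ $17 + 39 @ $16 = $8,626
Sale 2 (228) [FIFO — oldest first]: 138 @ $16 + 90 @ $21 = $4,098
Sale 3 (112) [FIFO — oldest first]: 112 @ $21 = $2,352
Total COGS = $8,626 + $4,098 + $2,352 = $15,076
Ending inventory: 37 @ $21 = $777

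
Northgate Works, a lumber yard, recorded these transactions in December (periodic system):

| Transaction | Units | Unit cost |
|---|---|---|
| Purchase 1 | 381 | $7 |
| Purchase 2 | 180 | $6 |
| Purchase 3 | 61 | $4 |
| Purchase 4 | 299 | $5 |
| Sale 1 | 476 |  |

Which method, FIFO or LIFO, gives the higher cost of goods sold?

FIFO COGS: 381 @ $7 + 95 @ $6 = $3,237
LIFO COGS: 299 @ $5 + 61 @ $4 + 116 @ $6 = $2,435

FIFO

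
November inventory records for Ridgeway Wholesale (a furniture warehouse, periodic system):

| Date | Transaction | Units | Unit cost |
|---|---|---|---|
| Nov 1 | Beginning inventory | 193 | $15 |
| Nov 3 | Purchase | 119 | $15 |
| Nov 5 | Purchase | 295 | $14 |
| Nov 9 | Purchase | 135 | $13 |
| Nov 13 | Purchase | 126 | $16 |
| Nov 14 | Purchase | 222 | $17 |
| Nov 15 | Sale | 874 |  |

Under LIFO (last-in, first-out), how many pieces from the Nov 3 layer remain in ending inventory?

23

Nov 15, 874 sold [LIFO — newest first]: 222 @ $17 + 126 @ $16 + 135 @ $13 + 295 @ $14 + 96 @ $15 = $13,115
Ending inventory: 193 @ $15 + 23 @ $15 = $3,240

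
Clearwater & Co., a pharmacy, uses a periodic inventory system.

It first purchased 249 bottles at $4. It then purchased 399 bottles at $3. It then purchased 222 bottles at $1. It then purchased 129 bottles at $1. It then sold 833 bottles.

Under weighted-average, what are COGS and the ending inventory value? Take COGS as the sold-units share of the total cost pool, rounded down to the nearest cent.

COGS = $2,121.27; ending inventory = $422.73

Sale 1, sell 833: 833/999 × $2,544.00 → $2,121.27
Ending inventory (cost pool remaining) = $422.73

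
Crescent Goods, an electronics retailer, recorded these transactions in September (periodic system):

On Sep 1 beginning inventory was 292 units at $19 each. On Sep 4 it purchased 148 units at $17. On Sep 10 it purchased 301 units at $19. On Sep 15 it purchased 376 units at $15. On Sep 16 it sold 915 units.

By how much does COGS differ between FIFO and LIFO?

$808

FIFO COGS: 292 @ $19 + 148 @ $17 + 301 @ $19 + 174 @ $15 = $16,393
LIFO COGS: 376 @ $15 + 301 @ $19 + 148 @ $17 + 90 @ $19 = $15,585
Difference = |$16,393 − $15,585| = $808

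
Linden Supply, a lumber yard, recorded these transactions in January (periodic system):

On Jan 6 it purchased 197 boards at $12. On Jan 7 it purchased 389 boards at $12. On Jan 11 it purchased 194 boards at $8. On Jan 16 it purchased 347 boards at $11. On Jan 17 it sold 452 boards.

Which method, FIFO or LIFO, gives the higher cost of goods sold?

FIFO

FIFO COGS: 197 @ $12 + 255 @ $12 = $5,424
LIFO COGS: 347 @ $11 + 105 @ $8 = $4,657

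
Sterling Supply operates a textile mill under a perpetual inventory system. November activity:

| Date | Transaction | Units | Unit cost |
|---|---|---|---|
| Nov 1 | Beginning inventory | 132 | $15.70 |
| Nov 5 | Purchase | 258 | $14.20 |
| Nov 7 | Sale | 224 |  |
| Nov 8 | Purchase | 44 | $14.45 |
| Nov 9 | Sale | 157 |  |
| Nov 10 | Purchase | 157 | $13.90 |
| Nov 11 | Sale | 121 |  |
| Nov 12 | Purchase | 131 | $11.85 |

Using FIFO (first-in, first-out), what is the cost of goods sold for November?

Nov 7, 224 sold [FIFO — oldest first]: 132 @ $15.70 + 92 @ $14.20 = $3,378.80
Nov 9, 157 sold [FIFO — oldest first]: 157 @ $14.20 = $2,229.40
Nov 11, 121 sold [FIFO — oldest first]: 9 @ $14.20 + 44 @ $14.45 + 68 @ $13.90 = $1,708.80
Total COGS = $3,378.80 + $2,229.40 + $1,708.80 = $7,317.00
Ending inventory: 89 @ $13.90 + 131 @ $11.85 = $2,789.45
Check: goods available $10,106.45 = COGS $7,317.00 + ending $2,789.45

COGS = $7,317.00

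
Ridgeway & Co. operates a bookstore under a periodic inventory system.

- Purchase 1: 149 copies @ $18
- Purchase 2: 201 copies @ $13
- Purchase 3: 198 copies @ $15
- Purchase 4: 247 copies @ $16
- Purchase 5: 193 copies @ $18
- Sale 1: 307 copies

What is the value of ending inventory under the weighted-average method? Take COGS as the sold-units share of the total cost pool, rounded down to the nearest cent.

Sale 1, sell 307: 307/988 × $15,691.00 → $4,875.64
Ending inventory (cost pool remaining) = $10,815.36

Ending inventory = $10,815.36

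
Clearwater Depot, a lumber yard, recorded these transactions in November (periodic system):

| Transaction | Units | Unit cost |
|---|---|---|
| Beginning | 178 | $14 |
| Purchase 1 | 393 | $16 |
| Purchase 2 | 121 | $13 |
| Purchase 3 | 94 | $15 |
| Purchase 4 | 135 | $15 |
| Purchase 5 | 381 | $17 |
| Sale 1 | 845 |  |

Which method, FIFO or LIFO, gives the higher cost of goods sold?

FIFO COGS: 178 @ $14 + 393 @ $16 + 121 @ $13 + 94 @ $15 + 59 @ $15 = $12,648
LIFO COGS: 381 @ $17 + 135 @ $15 + 94 @ $15 + 121 @ $13 + 114 @ $16 = $13,309

LIFO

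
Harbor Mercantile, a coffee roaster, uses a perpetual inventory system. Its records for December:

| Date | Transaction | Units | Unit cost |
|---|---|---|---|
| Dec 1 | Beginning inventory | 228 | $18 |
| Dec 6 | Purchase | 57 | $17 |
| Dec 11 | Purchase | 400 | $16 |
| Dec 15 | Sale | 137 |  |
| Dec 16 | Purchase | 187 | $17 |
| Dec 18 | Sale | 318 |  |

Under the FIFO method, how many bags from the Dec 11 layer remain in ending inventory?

230

Dec 15, 137 sold [FIFO — oldest first]: 137 @ $18 = $2,466
Dec 18, 318 sold [FIFO — oldest first]: 91 @ $18 + 57 @ $17 + 170 @ $16 = $5,327
Total COGS = $2,466 + $5,327 = $7,793
Ending inventory: 230 @ $16 + 187 @ $17 = $6,859
Check: goods available $14,652 = COGS $7,793 + ending $6,859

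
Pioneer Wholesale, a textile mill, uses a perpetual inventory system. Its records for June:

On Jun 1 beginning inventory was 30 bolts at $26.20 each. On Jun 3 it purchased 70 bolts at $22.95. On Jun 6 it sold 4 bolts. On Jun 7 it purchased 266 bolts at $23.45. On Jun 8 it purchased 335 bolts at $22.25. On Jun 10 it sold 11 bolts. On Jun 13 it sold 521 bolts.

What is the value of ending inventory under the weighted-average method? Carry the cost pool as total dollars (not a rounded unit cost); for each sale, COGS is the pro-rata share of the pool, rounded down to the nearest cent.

Ending inventory = $3,784.89

After Jun 1: 30 on hand, pool $786.00 (≈ $26.2000 each)
After Jun 3: 100 on hand, pool $2,392.50 (≈ $23.9250 each)
Jun 6, sell 4: 4/100 × $2,392.50 → $95.70
After Jun 7: 362 on hand, pool $8,534.50 (≈ $23.5760 each)
After Jun 8: 697 on hand, pool $15,988.25 (≈ $22.9387 each)
Jun 10, sell 11: 11/697 × $15,988.25 → $252.32
Jun 13, sell 521: 521/686 × $15,735.93 → $11,951.04
Total COGS = $95.70 + $252.32 + $11,951.04 = $12,299.06
Ending inventory (cost pool remaining) = $3,784.89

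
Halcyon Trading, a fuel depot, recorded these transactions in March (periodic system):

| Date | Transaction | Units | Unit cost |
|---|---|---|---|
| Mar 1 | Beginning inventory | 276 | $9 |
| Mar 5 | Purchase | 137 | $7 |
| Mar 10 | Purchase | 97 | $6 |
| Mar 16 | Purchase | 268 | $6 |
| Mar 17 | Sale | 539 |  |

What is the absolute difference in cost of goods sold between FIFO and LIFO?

$717

FIFO COGS: 276 @ $9 + 137 @ $7 + 97 @ $6 + 29 @ $6 = $4,199
LIFO COGS: 268 @ $6 + 97 @ $6 + 137 @ $7 + 37 @ $9 = $3,482
Difference = |$4,199 − $3,482| = $717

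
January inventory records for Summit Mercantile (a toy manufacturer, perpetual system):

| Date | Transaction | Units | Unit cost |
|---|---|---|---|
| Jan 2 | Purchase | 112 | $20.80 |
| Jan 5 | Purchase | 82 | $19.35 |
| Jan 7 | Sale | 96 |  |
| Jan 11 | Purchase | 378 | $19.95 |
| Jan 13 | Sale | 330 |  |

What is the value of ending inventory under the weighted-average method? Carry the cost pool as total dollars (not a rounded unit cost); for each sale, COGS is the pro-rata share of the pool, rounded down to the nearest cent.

Ending inventory = $2,919.83

After Jan 2: 112 on hand, pool $2,329.60 (≈ $20.8000 each)
After Jan 5: 194 on hand, pool $3,916.30 (≈ $20.1871 each)
Jan 7, sell 96: 96/194 × $3,916.30 → $1,937.96
After Jan 11: 476 on hand, pool $9,519.44 (≈ $19.9988 each)
Jan 13, sell 330: 330/476 × $9,519.44 → $6,599.61
Total COGS = $1,937.96 + $6,599.61 = $8,537.57
Ending inventory (cost pool remaining) = $2,919.83
Check: goods available $11,457.40 = COGS $8,537.57 + ending $2,919.83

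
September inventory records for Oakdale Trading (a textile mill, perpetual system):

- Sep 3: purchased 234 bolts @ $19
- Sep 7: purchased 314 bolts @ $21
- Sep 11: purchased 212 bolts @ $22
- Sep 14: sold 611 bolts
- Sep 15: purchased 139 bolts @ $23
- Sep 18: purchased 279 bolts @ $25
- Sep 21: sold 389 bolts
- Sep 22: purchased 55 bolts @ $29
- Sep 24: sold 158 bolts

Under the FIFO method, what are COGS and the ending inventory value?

Sep 14, 611 sold [FIFO — oldest first]: 234 @ $19 + 314 @ $21 + 63 @ $22 = $12,426
Sep 21, 389 sold [FIFO — oldest first]: 149 @ $22 + 139 @ $23 + 101 @ $25 = $9,000
Sep 24, 158 sold [FIFO — oldest first]: 158 @ $25 = $3,950
Total COGS = $12,426 + $9,000 + $3,950 = $25,376
Ending inventory: 20 @ $25 + 55 @ $29 = $2,095
Check: goods available $27,471 = COGS $25,376 + ending $2,095

COGS = $25,376; ending inventory = $2,095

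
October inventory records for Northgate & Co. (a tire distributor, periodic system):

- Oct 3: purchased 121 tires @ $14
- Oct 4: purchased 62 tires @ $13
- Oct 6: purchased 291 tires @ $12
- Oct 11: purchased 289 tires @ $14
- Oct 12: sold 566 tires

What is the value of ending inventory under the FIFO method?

Ending inventory = $2,758

Oct 12, 566 sold [FIFO — oldest first]: 121 @ $14 + 62 @ $13 + 291 @ $12 + 92 @ $14 = $7,280
Ending inventory: 197 @ $14 = $2,758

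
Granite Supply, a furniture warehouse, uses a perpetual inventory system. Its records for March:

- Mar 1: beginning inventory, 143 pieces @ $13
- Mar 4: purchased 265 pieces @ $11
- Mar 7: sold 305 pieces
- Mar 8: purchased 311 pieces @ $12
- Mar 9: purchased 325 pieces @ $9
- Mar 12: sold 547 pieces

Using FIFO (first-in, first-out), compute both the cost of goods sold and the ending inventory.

COGS = $9,703; ending inventory = $1,728

Mar 7, 305 sold [FIFO — oldest first]: 143 @ $13 + 162 @ $11 = $3,641
Mar 12, 547 sold [FIFO — oldest first]: 103 @ $11 + 311 @ $12 + 133 @ $9 = $6,062
Total COGS = $3,641 + $6,062 = $9,703
Ending inventory: 192 @ $9 = $1,728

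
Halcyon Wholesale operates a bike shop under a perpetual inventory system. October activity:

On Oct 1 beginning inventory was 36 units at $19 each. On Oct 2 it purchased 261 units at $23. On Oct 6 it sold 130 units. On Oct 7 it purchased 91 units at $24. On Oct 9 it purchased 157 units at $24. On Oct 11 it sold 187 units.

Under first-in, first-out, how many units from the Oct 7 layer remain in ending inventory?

71

Oct 6, 130 sold [FIFO — oldest first]: 36 @ $19 + 94 @ $23 = $2,846
Oct 11, 187 sold [FIFO — oldest first]: 167 @ $23 + 20 @ $24 = $4,321
Total COGS = $2,846 + $4,321 = $7,167
Ending inventory: 71 @ $24 + 157 @ $24 = $5,472
Check: goods available $12,639 = COGS $7,167 + ending $5,472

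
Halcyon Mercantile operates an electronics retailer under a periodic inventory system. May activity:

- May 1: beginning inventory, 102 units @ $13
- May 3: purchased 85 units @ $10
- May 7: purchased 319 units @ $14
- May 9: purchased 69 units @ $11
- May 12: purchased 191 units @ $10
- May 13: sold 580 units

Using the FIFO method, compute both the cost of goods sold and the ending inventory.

COGS = $7,451; ending inventory = $1,860

May 13, 580 sold [FIFO — oldest first]: 102 @ $13 + 85 @ $10 + 319 @ $14 + 69 @ $11 + 5 @ $10 = $7,451
Ending inventory: 186 @ $10 = $1,860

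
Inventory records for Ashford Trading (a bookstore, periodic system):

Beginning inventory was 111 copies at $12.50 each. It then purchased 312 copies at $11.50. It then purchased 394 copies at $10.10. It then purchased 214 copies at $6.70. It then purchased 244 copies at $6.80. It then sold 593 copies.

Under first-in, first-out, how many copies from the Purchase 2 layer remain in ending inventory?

224

Sale 1 (593) [FIFO — oldest first]: 111 @ $12.50 + 312 @ $11.50 + 170 @ $10.10 = $6,692.50
Ending inventory: 224 @ $10.10 + 214 @ $6.70 + 244 @ $6.80 = $5,355.40
Check: goods available $12,047.90 = COGS $6,692.50 + ending $5,355.40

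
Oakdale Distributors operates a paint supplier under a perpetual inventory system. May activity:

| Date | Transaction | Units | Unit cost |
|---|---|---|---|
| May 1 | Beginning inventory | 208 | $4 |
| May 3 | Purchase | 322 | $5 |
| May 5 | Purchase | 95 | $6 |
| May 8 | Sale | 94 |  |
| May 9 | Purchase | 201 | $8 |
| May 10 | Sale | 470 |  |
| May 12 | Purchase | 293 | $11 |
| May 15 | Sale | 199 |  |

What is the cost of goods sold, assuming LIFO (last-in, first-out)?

COGS = $5,707

May 8, 94 sold [LIFO — newest first]: 94 @ $6 = $564
May 10, 470 sold [LIFO — newest first]: 201 @ $8 + 1 @ $6 + 268 @ $5 = $2,954
May 15, 199 sold [LIFO — newest first]: 199 @ $11 = $2,189
Total COGS = $564 + $2,954 + $2,189 = $5,707
Ending inventory: 208 @ $4 + 54 @ $5 + 94 @ $11 = $2,136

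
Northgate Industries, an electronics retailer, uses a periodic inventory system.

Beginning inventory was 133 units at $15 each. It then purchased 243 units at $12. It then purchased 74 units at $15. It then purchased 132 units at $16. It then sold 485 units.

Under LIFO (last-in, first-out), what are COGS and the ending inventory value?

COGS = $6,678; ending inventory = $1,455

Sale 1 (485) [LIFO — newest first]: 132 @ $16 + 74 @ $15 + 243 @ $12 + 36 @ $15 = $6,678
Ending inventory: 97 @ $15 = $1,455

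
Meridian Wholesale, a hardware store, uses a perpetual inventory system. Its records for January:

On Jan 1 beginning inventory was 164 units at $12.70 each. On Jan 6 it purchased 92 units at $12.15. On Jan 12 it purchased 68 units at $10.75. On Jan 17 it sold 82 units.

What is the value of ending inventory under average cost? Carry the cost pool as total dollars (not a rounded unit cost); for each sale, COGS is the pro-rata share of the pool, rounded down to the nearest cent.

Ending inventory = $2,936.57

After Jan 1: 164 on hand, pool $2,082.80 (≈ $12.7000 each)
After Jan 6: 256 on hand, pool $3,200.60 (≈ $12.5023 each)
After Jan 12: 324 on hand, pool $3,931.60 (≈ $12.1346 each)
Jan 17, sell 82: 82/324 × $3,931.60 → $995.03
Ending inventory (cost pool remaining) = $2,936.57
Check: goods available $3,931.60 = COGS $995.03 + ending $2,936.57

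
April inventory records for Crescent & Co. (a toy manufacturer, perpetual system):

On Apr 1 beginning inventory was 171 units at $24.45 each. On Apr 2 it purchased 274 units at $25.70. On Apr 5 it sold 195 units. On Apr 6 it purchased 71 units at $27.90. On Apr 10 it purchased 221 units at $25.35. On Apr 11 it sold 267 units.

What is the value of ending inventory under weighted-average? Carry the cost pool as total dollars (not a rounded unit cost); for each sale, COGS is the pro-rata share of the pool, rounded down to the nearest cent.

After Apr 1: 171 on hand, pool $4,180.95 (≈ $24.4500 each)
After Apr 2: 445 on hand, pool $11,222.75 (≈ $25.2197 each)
Apr 5, sell 195: 195/445 × $11,222.75 → $4,917.83
After Apr 6: 321 on hand, pool $8,285.82 (≈ $25.8125 each)
After Apr 10: 542 on hand, pool $13,888.17 (≈ $25.6239 each)
Apr 11, sell 267: 267/542 × $13,888.17 → $6,841.58
Total COGS = $4,917.83 + $6,841.58 = $11,759.41
Ending inventory (cost pool remaining) = $7,046.59

Ending inventory = $7,046.59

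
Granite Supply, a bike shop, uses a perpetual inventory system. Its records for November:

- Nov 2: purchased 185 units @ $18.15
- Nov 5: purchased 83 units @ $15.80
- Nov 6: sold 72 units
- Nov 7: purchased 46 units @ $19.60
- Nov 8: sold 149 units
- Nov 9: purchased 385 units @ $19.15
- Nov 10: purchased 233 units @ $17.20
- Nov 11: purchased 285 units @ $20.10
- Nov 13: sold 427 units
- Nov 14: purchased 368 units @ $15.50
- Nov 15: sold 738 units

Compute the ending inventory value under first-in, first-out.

Nov 6, 72 sold [FIFO — oldest first]: 72 @ $18.15 = $1,306.80
Nov 8, 149 sold [FIFO — oldest first]: 113 @ $18.15 + 36 @ $15.80 = $2,619.75
Nov 13, 427 sold [FIFO — oldest first]: 47 @ $15.80 + 46 @ $19.60 + 334 @ $19.15 = $8,040.30
Nov 15, 738 sold [FIFO — oldest first]: 51 @ $19.15 + 233 @ $17.20 + 285 @ $20.10 + 169 @ $15.50 = $13,332.25
Total COGS = $1,306.80 + $2,619.75 + $8,040.30 + $13,332.25 = $25,299.10
Ending inventory: 199 @ $15.50 = $3,084.50
Check: goods available $28,383.60 = COGS $25,299.10 + ending $3,084.50

Ending inventory = $3,084.50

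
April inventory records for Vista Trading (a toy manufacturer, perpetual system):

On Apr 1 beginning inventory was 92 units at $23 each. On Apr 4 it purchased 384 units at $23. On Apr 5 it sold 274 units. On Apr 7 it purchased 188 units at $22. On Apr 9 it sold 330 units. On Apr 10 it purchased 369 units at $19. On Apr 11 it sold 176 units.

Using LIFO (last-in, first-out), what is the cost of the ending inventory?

Ending inventory = $5,047

Apr 5, 274 sold [LIFO — newest first]: 274 @ $23 = $6,302
Apr 9, 330 sold [LIFO — newest first]: 188 @ $22 + 110 @ $23 + 32 @ $23 = $7,402
Apr 11, 176 sold [LIFO — newest first]: 176 @ $19 = $3,344
Total COGS = $6,302 + $7,402 + $3,344 = $17,048
Ending inventory: 60 @ $23 + 193 @ $19 = $5,047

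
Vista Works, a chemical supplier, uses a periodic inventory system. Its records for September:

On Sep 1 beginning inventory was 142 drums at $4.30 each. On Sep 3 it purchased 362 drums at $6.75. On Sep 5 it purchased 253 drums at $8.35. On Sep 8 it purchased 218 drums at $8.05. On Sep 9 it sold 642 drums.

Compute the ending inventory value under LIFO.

Ending inventory = $1,899.85

Sep 9, 642 sold [LIFO — newest first]: 218 @ $8.05 + 253 @ $8.35 + 171 @ $6.75 = $5,021.70
Ending inventory: 142 @ $4.30 + 191 @ $6.75 = $1,899.85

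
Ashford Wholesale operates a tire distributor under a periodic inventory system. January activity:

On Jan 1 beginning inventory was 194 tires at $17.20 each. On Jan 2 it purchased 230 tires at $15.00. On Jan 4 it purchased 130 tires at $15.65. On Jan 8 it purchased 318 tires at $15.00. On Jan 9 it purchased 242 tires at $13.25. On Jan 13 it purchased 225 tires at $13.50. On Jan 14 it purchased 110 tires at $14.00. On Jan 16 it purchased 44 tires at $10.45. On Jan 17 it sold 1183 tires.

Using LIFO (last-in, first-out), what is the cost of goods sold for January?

COGS = $16,758.30

Jan 17, 1183 sold [LIFO — newest first]: 44 @ $10.45 + 110 @ $14.00 + 225 @ $13.50 + 242 @ $13.25 + 318 @ $15.00 + 130 @ $15.65 + 114 @ $15.00 = $16,758.30
Ending inventory: 194 @ $17.20 + 116 @ $15.00 = $5,076.80
Check: goods available $21,835.10 = COGS $16,758.30 + ending $5,076.80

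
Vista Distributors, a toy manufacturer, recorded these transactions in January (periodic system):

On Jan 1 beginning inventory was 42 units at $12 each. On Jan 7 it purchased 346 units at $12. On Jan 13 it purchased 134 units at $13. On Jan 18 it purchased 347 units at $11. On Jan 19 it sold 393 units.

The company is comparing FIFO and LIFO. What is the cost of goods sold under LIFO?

FIFO COGS: 42 @ $12 + 346 @ $12 + 5 @ $13 = $4,721
LIFO COGS: 347 @ $11 + 46 @ $13 = $4,415

COGS = $4,415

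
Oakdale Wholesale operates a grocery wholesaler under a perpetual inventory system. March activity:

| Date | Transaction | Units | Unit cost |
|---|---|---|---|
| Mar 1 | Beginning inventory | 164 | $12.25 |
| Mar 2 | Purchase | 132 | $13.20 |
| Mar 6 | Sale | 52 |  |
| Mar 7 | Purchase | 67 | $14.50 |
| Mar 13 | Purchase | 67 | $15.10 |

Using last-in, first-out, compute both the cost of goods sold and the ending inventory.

Mar 6, 52 sold [LIFO — newest first]: 52 @ $13.20 = $686.40
Ending inventory: 164 @ $12.25 + 80 @ $13.20 + 67 @ $14.50 + 67 @ $15.10 = $5,048.20

COGS = $686.40; ending inventory = $5,048.20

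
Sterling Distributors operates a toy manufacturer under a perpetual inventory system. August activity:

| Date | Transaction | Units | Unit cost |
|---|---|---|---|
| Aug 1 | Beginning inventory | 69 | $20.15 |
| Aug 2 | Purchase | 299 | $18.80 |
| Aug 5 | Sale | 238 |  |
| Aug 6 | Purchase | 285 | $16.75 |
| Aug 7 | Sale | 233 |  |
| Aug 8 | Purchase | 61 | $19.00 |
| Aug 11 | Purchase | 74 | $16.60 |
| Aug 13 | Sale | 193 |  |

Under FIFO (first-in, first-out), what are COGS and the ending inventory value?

Aug 5, 238 sold [FIFO — oldest first]: 69 @ $20.15 + 169 @ $18.80 = $4,567.55
Aug 7, 233 sold [FIFO — oldest first]: 130 @ $18.80 + 103 @ $16.75 = $4,169.25
Aug 13, 193 sold [FIFO — oldest first]: 182 @ $16.75 + 11 @ $19.00 = $3,257.50
Total COGS = $4,567.55 + $4,169.25 + $3,257.50 = $11,994.30
Ending inventory: 50 @ $19.00 + 74 @ $16.60 = $2,178.40

COGS = $11,994.30; ending inventory = $2,178.40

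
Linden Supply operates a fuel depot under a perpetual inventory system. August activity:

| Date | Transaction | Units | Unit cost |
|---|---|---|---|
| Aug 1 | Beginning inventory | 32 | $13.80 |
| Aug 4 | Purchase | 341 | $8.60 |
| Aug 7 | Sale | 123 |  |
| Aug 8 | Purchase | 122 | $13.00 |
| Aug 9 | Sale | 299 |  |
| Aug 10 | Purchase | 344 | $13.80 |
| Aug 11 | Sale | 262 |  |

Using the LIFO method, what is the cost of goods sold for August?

COGS = $7,781.60

Aug 7, 123 sold [LIFO — newest first]: 123 @ $8.60 = $1,057.80
Aug 9, 299 sold [LIFO — newest first]: 122 @ $13.00 + 177 @ $8.60 = $3,108.20
Aug 11, 262 sold [LIFO — newest first]: 262 @ $13.80 = $3,615.60
Total COGS = $1,057.80 + $3,108.20 + $3,615.60 = $7,781.60
Ending inventory: 32 @ $13.80 + 41 @ $8.60 + 82 @ $13.80 = $1,925.80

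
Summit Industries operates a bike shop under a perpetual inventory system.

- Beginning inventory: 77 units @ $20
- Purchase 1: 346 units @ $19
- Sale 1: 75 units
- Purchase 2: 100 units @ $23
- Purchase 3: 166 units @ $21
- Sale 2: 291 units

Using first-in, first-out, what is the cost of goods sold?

Sale 1 (75) [FIFO — oldest first]: 75 @ $20 = $1,500
Sale 2 (291) [FIFO — oldest first]: 2 @ $20 + 289 @ $19 = $5,531
Total COGS = $1,500 + $5,531 = $7,031
Ending inventory: 57 @ $19 + 100 @ $23 + 166 @ $21 = $6,869
Check: goods available $13,900 = COGS $7,031 + ending $6,869

COGS = $7,031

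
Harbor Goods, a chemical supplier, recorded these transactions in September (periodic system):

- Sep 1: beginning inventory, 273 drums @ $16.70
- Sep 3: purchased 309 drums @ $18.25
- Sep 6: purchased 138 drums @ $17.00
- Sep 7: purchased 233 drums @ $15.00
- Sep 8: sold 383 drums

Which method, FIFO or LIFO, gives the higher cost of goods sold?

FIFO

FIFO COGS: 273 @ $16.70 + 110 @ $18.25 = $6,566.60
LIFO COGS: 233 @ $15.00 + 138 @ $17.00 + 12 @ $18.25 = $6,060.00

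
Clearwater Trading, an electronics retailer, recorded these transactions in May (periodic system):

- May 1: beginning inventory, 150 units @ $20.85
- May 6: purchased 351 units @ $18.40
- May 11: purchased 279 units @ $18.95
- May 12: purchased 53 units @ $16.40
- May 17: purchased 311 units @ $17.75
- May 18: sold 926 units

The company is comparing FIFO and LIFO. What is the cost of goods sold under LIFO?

FIFO COGS: 150 @ $20.85 + 351 @ $18.40 + 279 @ $18.95 + 53 @ $16.40 + 93 @ $17.75 = $17,392.90
LIFO COGS: 311 @ $17.75 + 53 @ $16.40 + 279 @ $18.95 + 283 @ $18.40 = $16,883.70

COGS = $16,883.70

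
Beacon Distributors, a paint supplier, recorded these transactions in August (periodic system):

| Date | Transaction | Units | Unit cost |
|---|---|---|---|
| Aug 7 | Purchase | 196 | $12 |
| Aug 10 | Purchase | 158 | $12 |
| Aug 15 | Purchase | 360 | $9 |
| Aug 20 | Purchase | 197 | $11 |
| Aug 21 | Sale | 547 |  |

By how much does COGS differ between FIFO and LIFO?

$668

FIFO COGS: 196 @ $12 + 158 @ $12 + 193 @ $9 = $5,985
LIFO COGS: 197 @ $11 + 350 @ $9 = $5,317
Difference = |$5,985 − $5,317| = $668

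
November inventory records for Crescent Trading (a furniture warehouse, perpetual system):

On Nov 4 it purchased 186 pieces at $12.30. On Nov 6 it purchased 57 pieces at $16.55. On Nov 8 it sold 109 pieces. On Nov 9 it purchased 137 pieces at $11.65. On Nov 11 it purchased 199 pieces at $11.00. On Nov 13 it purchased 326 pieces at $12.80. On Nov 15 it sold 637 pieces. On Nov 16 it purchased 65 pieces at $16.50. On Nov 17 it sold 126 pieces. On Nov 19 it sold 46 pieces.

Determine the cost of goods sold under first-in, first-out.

Nov 8, 109 sold [FIFO — oldest first]: 109 @ $12.30 = $1,340.70
Nov 15, 637 sold [FIFO — oldest first]: 77 @ $12.30 + 57 @ $16.55 + 137 @ $11.65 + 199 @ $11.00 + 167 @ $12.80 = $7,813.10
Nov 17, 126 sold [FIFO — oldest first]: 126 @ $12.80 = $1,612.80
Nov 19, 46 sold [FIFO — oldest first]: 33 @ $12.80 + 13 @ $16.50 = $636.90
Total COGS = $1,340.70 + $7,813.10 + $1,612.80 + $636.90 = $11,403.50
Ending inventory: 52 @ $16.50 = $858.00

COGS = $11,403.50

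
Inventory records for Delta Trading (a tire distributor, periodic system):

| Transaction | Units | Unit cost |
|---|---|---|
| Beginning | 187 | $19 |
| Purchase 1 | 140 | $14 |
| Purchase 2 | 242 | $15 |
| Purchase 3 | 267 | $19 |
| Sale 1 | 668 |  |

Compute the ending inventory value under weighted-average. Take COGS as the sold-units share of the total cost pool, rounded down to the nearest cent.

Sale 1, sell 668: 668/836 × $14,216.00 → $11,359.19
Ending inventory (cost pool remaining) = $2,856.81
Check: goods available $14,216.00 = COGS $11,359.19 + ending $2,856.81

Ending inventory = $2,856.81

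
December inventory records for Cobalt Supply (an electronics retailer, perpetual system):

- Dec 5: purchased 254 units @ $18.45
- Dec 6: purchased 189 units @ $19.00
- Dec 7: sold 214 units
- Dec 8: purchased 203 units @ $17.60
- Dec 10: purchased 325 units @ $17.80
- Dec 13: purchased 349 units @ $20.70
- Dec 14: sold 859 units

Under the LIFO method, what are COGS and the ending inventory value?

Dec 7, 214 sold [LIFO — newest first]: 189 @ $19.00 + 25 @ $18.45 = $4,052.25
Dec 14, 859 sold [LIFO — newest first]: 349 @ $20.70 + 325 @ $17.80 + 185 @ $17.60 = $16,265.30
Total COGS = $4,052.25 + $16,265.30 = $20,317.55
Ending inventory: 229 @ $18.45 + 18 @ $17.60 = $4,541.85

COGS = $20,317.55; ending inventory = $4,541.85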